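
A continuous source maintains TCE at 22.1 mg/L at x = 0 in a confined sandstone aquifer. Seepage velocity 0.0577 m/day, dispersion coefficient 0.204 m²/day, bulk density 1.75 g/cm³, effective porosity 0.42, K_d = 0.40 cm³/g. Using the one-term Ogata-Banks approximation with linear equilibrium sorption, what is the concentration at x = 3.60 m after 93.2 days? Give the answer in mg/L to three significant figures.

7.46 mg/L

Retardation factor R = 1 + ρ_b·K_d/n = 1 + 1.75 × 0.40/0.42 = 2.667.
Sorption retards both mechanisms: v_R = v/R = 0.02163 m/day, D_R = D/R = 0.07649 m²/day.
v_R·t = 0.02163 × 93.2 = 2.015916 m; 2√(D_R t) = 5.340 m; argument = (3.60 − 2.015916)/5.340 = 0.2966.
C = C₀ × ½·erfc(0.2966) = 22.1 × 0.3374 = 7.46 mg/L.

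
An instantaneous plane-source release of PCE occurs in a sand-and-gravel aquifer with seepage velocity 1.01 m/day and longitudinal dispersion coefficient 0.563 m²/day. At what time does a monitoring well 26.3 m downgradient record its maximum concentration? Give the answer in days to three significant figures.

For the 1D instantaneous-source solution, setting ∂C/∂t = 0 at fixed x gives v²t² + 2Dt − x² = 0, so t = (√(D² + v²x²) − D)/v².
√(D² + v²x²) = √(0.563² + 1.01² × 26.3²) = 26.57; v² = 1.0201.
t = (26.57 − 0.563)/1.0201 = 25.5 days (vs. the pure-advection estimate x/v = 26.0 d).

25.5 days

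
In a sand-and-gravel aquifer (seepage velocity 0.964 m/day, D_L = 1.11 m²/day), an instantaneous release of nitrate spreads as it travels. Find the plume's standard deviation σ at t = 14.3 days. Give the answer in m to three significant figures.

Dispersive spreading gives a Gaussian with σ² = 2Dt; advection only shifts the center.
σ = √(2 × 1.11 × 14.3) = 5.63 m.

5.63 m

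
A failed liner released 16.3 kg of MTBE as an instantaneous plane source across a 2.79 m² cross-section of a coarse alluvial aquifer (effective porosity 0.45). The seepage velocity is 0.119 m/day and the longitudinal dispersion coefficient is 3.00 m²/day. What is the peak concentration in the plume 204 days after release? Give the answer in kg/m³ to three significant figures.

The peak of an instantaneous 1D plume sits at x = vt; there the Gaussian factor is 1 and C_max = M/(n_e·A·√(4πDt)), where n_e·A is the pore area the mass is dissolved in.
√(4πDt) = √(4π × 3.00 × 204) = 87.70 m, so C_max = 16.3/(0.45 × 2.79 × 87.70) = 0.148 kg/m³.

0.148 kg/m³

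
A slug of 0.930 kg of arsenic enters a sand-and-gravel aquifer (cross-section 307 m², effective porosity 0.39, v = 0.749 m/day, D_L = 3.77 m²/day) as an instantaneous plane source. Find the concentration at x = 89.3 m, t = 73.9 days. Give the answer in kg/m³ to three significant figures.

4.67e-05 kg/m³

For an instantaneous plane source, C(x,t) = M/(n_e·A·√(4πDt)) · exp(−(x−vt)²/(4Dt)), with n_e·A the pore (flow) area.
Plume center vt = 0.749 × 73.9 = 55.3511 m, so the well at 89.3 m is 33.9489 m downgradient of the peak.
√(4πDt) = 59.17 m, giving peak height M/(n_e·A·√(4πDt)) = 0.930/(0.39 × 307 × 59.17) = 0.0001313 kg/m³.
(x−vt)²/(4Dt) = (33.9489)²/(4 × 3.77 × 73.9) = 1.034; exp(−1.034) = 0.3556.
C = 0.0001313 × 0.3556 = 4.67e-05 kg/m³.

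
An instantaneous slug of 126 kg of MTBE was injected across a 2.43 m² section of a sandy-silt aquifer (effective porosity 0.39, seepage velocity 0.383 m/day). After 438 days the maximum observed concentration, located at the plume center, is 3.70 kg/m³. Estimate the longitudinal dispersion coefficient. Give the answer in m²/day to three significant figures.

At the plume center C_max = M/(n_e·A·√(4πDt)), so D = M²/(4πt·(n_e·A·C_max)²).
n_e·A·C_max = 0.39 × 2.43 × 3.70 = 3.506 kg/m.
D = 126²/(4π × 438 × 3.506²) = 0.235 m²/day.

0.235 m²/day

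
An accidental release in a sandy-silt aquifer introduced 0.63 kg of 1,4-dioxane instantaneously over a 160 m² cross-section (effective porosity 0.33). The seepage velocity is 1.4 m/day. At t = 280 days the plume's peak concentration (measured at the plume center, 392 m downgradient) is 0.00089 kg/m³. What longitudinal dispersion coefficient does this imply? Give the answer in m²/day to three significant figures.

At the plume center C_max = M/(n_e·A·√(4πDt)), so D = M²/(4πt·(n_e·A·C_max)²).
n_e·A·C_max = 0.33 × 160 × 0.00089 = 0.04699 kg/m.
D = 0.63²/(4π × 280 × 0.04699²) = 0.0511 m²/day.

0.0511 m²/day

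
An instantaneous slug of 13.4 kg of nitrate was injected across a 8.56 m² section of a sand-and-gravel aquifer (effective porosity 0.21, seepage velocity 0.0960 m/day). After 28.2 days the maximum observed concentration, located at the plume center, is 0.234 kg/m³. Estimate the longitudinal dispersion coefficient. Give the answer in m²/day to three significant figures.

2.86 m²/day

At the plume center C_max = M/(n_e·A·√(4πDt)), so D = M²/(4πt·(n_e·A·C_max)²).
n_e·A·C_max = 0.21 × 8.56 × 0.234 = 0.4206 kg/m.
D = 13.4²/(4π × 28.2 × 0.4206²) = 2.86 m²/day.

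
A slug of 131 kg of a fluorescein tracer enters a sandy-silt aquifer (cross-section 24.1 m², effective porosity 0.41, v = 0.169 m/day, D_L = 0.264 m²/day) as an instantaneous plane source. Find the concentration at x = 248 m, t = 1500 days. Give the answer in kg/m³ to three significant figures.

For an instantaneous plane source, C(x,t) = M/(n_e·A·√(4πDt)) · exp(−(x−vt)²/(4Dt)), with n_e·A the pore (flow) area.
Plume center vt = 0.169 × 1500 = 253.5 m, so the well at 248 m is 5.5 m upgradient of the peak.
√(4πDt) = 70.54 m, giving peak height M/(n_e·A·√(4πDt)) = 131/(0.41 × 24.1 × 70.54) = 0.1879 kg/m³.
(x−vt)²/(4Dt) = (-5.5)²/(4 × 0.264 × 1500) = 0.01910; exp(−0.01910) = 0.9811.
C = 0.1879 × 0.9811 = 0.184 kg/m³.

0.184 kg/m³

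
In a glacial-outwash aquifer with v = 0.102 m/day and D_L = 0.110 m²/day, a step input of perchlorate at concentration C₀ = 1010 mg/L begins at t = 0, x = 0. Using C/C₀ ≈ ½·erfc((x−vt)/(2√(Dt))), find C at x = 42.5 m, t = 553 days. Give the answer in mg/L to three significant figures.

For a continuous step input, C/C₀ ≈ ½·erfc((x−vt)/(2√(Dt))).
vt = 0.102 × 553 = 56.406 m and 2√(Dt) = 2√(0.110 × 553) = 15.60 m.
Argument (x−vt)/(2√(Dt)) = (42.5 − 56.406)/15.60 = -0.8914; ½·erfc(-0.8914) = 0.8963.
C = 1010 × 0.8963 = 905 mg/L.

905 mg/L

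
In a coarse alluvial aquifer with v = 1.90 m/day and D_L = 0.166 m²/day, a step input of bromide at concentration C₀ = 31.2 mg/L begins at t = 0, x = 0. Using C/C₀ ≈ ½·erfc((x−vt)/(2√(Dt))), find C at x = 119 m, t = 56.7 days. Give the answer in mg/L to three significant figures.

For a continuous step input, C/C₀ ≈ ½·erfc((x−vt)/(2√(Dt))).
vt = 1.90 × 56.7 = 107.73 m and 2√(Dt) = 2√(0.166 × 56.7) = 6.136 m.
Argument (x−vt)/(2√(Dt)) = (119 − 107.73)/6.136 = 1.837; ½·erfc(1.837) = 0.004690.
C = 31.2 × 0.004690 = 0.146 mg/L.

0.146 mg/L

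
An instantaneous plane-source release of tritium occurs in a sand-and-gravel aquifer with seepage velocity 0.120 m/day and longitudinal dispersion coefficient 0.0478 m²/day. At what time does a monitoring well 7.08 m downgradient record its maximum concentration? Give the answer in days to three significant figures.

55.8 days

For the 1D instantaneous-source solution, setting ∂C/∂t = 0 at fixed x gives v²t² + 2Dt − x² = 0, so t = (√(D² + v²x²) − D)/v².
√(D² + v²x²) = √(0.0478² + 0.120² × 7.08²) = 0.8509; v² = 0.0144.
t = (0.8509 − 0.0478)/0.0144 = 55.8 days (vs. the pure-advection estimate x/v = 59.0 d).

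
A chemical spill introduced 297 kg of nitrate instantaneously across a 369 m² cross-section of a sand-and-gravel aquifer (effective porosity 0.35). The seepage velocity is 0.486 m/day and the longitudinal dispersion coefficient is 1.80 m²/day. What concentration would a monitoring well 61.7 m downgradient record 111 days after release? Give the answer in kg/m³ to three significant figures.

0.0426 kg/m³

For an instantaneous plane source, C(x,t) = M/(n_e·A·√(4πDt)) · exp(−(x−vt)²/(4Dt)), with n_e·A the pore (flow) area.
Plume center vt = 0.486 × 111 = 53.946 m, so the well at 61.7 m is 7.754 m downgradient of the peak.
√(4πDt) = 50.11 m, giving peak height M/(n_e·A·√(4πDt)) = 297/(0.35 × 369 × 50.11) = 0.04589 kg/m³.
(x−vt)²/(4Dt) = (7.754)²/(4 × 1.80 × 111) = 0.07523; exp(−0.07523) = 0.9275.
C = 0.04589 × 0.9275 = 0.0426 kg/m³.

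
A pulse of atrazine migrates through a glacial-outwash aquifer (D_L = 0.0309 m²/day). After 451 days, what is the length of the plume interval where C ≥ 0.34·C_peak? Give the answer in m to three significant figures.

The plume is Gaussian with σ = √(2Dt) = √(2 × 0.0309 × 451) = 5.279 m.
C/C_peak = exp(−Δx²/(2σ²)) = 0.34 ⇒ Δx = σ·√(−2 ln 0.34) = 5.279 × 1.469 = 7.755 m.
Width = 2Δx = 15.5 m.

15.5 m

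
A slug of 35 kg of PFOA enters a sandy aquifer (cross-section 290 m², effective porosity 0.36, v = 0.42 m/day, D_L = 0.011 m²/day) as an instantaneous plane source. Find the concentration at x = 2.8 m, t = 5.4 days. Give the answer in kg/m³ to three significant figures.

For an instantaneous plane source, C(x,t) = M/(n_e·A·√(4πDt)) · exp(−(x−vt)²/(4Dt)), with n_e·A the pore (flow) area.
Plume center vt = 0.42 × 5.4 = 2.268 m, so the well at 2.8 m is 0.532 m downgradient of the peak.
√(4πDt) = 0.8640 m, giving peak height M/(n_e·A·√(4πDt)) = 35/(0.36 × 290 × 0.8640) = 0.3880 kg/m³.
(x−vt)²/(4Dt) = (0.532)²/(4 × 0.011 × 5.4) = 1.191; exp(−1.191) = 0.3039.
C = 0.3880 × 0.3039 = 0.118 kg/m³.

0.118 kg/m³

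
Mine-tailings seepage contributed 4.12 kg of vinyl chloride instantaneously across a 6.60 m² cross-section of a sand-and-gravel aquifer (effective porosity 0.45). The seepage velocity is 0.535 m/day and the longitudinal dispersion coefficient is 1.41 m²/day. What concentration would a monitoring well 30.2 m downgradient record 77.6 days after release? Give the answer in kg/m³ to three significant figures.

0.0279 kg/m³

For an instantaneous plane source, C(x,t) = M/(n_e·A·√(4πDt)) · exp(−(x−vt)²/(4Dt)), with n_e·A the pore (flow) area.
Plume center vt = 0.535 × 77.6 = 41.516 m, so the well at 30.2 m is 11.316 m upgradient of the peak.
√(4πDt) = 37.08 m, giving peak height M/(n_e·A·√(4πDt)) = 4.12/(0.45 × 6.60 × 37.08) = 0.03741 kg/m³.
(x−vt)²/(4Dt) = (-11.316)²/(4 × 1.41 × 77.6) = 0.2926; exp(−0.2926) = 0.7463.
C = 0.03741 × 0.7463 = 0.0279 kg/m³.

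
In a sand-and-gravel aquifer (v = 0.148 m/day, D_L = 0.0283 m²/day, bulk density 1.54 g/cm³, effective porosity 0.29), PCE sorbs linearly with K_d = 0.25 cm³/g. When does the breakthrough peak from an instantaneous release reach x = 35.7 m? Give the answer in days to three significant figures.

558 days

Retardation factor R = 1 + ρ_b·K_d/n = 1 + 1.54 × 0.25/0.29 = 2.328.
Sorption retards both mechanisms: v_R = v/R = 0.06357 m/day, D_R = D/R = 0.01216 m²/day.
Peak time from v_R²t² + 2D_R t − x² = 0: t = (√(D_R² + v_R²x²) − D_R)/v_R².
√(D_R² + v_R²x²) = √(0.01216² + 0.06357² × 35.7²) = 2.269; v_R² = 0.004041.
t = (2.269 − 0.01216)/0.004041 = 558 days.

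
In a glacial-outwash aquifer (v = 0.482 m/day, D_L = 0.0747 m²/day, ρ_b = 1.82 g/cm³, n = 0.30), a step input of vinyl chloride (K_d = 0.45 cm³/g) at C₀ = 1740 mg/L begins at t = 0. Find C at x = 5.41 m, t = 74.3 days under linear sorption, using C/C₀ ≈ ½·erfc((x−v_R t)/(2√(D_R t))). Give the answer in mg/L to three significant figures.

1730 mg/L

Retardation factor R = 1 + ρ_b·K_d/n = 1 + 1.82 × 0.45/0.30 = 3.730.
Sorption retards both mechanisms: v_R = v/R = 0.1292 m/day, D_R = D/R = 0.02003 m²/day.
v_R·t = 0.1292 × 74.3 = 9.59956 m; 2√(D_R t) = 2.440 m; argument = (5.41 − 9.59956)/2.440 = -1.717.
C = C₀ × ½·erfc(-1.717) = 1740 × 0.9924 = 1730 mg/L.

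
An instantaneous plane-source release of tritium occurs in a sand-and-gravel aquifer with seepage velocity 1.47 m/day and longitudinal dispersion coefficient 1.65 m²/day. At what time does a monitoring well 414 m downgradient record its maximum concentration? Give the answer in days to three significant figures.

281 days

For the 1D instantaneous-source solution, setting ∂C/∂t = 0 at fixed x gives v²t² + 2Dt − x² = 0, so t = (√(D² + v²x²) − D)/v².
√(D² + v²x²) = √(1.65² + 1.47² × 414²) = 608.6; v² = 2.1609.
t = (608.6 − 1.65)/2.1609 = 281 days (vs. the pure-advection estimate x/v = 282 d).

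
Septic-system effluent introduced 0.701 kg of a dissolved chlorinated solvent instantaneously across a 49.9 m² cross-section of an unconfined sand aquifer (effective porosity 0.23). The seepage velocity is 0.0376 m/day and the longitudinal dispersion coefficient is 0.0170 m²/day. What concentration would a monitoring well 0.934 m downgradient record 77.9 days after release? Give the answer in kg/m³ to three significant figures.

0.00706 kg/m³

For an instantaneous plane source, C(x,t) = M/(n_e·A·√(4πDt)) · exp(−(x−vt)²/(4Dt)), with n_e·A the pore (flow) area.
Plume center vt = 0.0376 × 77.9 = 2.92904 m, so the well at 0.934 m is 1.99504 m upgradient of the peak.
√(4πDt) = 4.079 m, giving peak height M/(n_e·A·√(4πDt)) = 0.701/(0.23 × 49.9 × 4.079) = 0.01497 kg/m³.
(x−vt)²/(4Dt) = (-1.99504)²/(4 × 0.0170 × 77.9) = 0.7514; exp(−0.7514) = 0.4717.
C = 0.01497 × 0.4717 = 0.00706 kg/m³.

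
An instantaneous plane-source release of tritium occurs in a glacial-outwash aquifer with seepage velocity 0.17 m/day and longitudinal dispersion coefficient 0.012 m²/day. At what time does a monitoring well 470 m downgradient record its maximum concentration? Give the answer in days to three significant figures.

For the 1D instantaneous-source solution, setting ∂C/∂t = 0 at fixed x gives v²t² + 2Dt − x² = 0, so t = (√(D² + v²x²) − D)/v².
√(D² + v²x²) = √(0.012² + 0.17² × 470²) = 79.90; v² = 0.0289.
t = (79.90 − 0.012)/0.0289 = 2760 days (vs. the pure-advection estimate x/v = 2760 d).

2760 days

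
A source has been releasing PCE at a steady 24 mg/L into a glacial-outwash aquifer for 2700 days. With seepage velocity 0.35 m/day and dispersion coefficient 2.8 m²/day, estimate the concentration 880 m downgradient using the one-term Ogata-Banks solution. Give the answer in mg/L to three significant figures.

For a continuous step input, C/C₀ ≈ ½·erfc((x−vt)/(2√(Dt))).
vt = 0.35 × 2700 = 945 m and 2√(Dt) = 2√(2.8 × 2700) = 173.9 m.
Argument (x−vt)/(2√(Dt)) = (880 − 945)/173.9 = -0.3738; ½·erfc(-0.3738) = 0.7015.
C = 24 × 0.7015 = 16.8 mg/L.

16.8 mg/L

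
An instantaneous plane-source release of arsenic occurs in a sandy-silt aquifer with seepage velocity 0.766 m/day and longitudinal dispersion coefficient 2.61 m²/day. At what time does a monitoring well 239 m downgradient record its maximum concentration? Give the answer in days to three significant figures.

For the 1D instantaneous-source solution, setting ∂C/∂t = 0 at fixed x gives v²t² + 2Dt − x² = 0, so t = (√(D² + v²x²) − D)/v².
√(D² + v²x²) = √(2.61² + 0.766² × 239²) = 183.1; v² = 0.586756.
t = (183.1 − 2.61)/0.586756 = 308 days (vs. the pure-advection estimate x/v = 312 d).

308 days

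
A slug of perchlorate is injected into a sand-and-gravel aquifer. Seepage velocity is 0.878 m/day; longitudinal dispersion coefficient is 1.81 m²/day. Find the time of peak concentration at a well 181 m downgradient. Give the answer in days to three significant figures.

For the 1D instantaneous-source solution, setting ∂C/∂t = 0 at fixed x gives v²t² + 2Dt − x² = 0, so t = (√(D² + v²x²) − D)/v².
√(D² + v²x²) = √(1.81² + 0.878² × 181²) = 158.9; v² = 0.770884.
t = (158.9 − 1.81)/0.770884 = 204 days (vs. the pure-advection estimate x/v = 206 d).

204 days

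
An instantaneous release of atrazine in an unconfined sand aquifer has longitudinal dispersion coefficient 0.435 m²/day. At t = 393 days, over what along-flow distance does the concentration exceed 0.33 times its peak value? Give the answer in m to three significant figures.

55.1 m

The plume is Gaussian with σ = √(2Dt) = √(2 × 0.435 × 393) = 18.49 m.
C/C_peak = exp(−Δx²/(2σ²)) = 0.33 ⇒ Δx = σ·√(−2 ln 0.33) = 18.49 × 1.489 = 27.53 m.
Width = 2Δx = 55.1 m.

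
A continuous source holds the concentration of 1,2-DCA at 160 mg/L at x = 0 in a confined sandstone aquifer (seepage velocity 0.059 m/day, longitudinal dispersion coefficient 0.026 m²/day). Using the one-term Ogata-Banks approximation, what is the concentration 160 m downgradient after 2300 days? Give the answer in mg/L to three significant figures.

For a continuous step input, C/C₀ ≈ ½·erfc((x−vt)/(2√(Dt))).
vt = 0.059 × 2300 = 135.7 m and 2√(Dt) = 2√(0.026 × 2300) = 15.47 m.
Argument (x−vt)/(2√(Dt)) = (160 − 135.7)/15.47 = 1.571; ½·erfc(1.571) = 0.01315.
C = 160 × 0.01315 = 2.10 mg/L.

2.10 mg/L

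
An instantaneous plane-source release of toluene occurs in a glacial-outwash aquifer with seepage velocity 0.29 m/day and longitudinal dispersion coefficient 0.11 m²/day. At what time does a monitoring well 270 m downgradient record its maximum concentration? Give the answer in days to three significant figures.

For the 1D instantaneous-source solution, setting ∂C/∂t = 0 at fixed x gives v²t² + 2Dt − x² = 0, so t = (√(D² + v²x²) − D)/v².
√(D² + v²x²) = √(0.11² + 0.29² × 270²) = 78.30; v² = 0.0841.
t = (78.30 − 0.11)/0.0841 = 930 days (vs. the pure-advection estimate x/v = 931 d).

930 days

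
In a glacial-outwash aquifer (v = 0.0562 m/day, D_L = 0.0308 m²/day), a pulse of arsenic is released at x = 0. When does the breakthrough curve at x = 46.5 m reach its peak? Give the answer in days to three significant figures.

For the 1D instantaneous-source solution, setting ∂C/∂t = 0 at fixed x gives v²t² + 2Dt − x² = 0, so t = (√(D² + v²x²) − D)/v².
√(D² + v²x²) = √(0.0308² + 0.0562² × 46.5²) = 2.613; v² = 0.00315844.
t = (2.613 − 0.0308)/0.00315844 = 818 days (vs. the pure-advection estimate x/v = 827 d).

818 days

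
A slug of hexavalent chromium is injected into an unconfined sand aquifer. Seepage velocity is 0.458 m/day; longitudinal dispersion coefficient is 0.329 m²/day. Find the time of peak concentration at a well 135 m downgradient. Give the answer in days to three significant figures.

For the 1D instantaneous-source solution, setting ∂C/∂t = 0 at fixed x gives v²t² + 2Dt − x² = 0, so t = (√(D² + v²x²) − D)/v².
√(D² + v²x²) = √(0.329² + 0.458² × 135²) = 61.83; v² = 0.209764.
t = (61.83 − 0.329)/0.209764 = 293 days (vs. the pure-advection estimate x/v = 295 d).

293 days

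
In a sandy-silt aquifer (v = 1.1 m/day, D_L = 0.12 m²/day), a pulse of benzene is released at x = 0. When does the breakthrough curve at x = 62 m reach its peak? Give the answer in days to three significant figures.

For the 1D instantaneous-source solution, setting ∂C/∂t = 0 at fixed x gives v²t² + 2Dt − x² = 0, so t = (√(D² + v²x²) − D)/v².
√(D² + v²x²) = √(0.12² + 1.1² × 62²) = 68.20; v² = 1.21.
t = (68.20 − 0.12)/1.21 = 56.3 days (vs. the pure-advection estimate x/v = 56.4 d).

56.3 days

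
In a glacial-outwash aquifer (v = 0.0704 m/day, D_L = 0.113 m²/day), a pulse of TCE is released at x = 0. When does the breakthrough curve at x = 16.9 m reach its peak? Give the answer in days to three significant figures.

218 days

For the 1D instantaneous-source solution, setting ∂C/∂t = 0 at fixed x gives v²t² + 2Dt − x² = 0, so t = (√(D² + v²x²) − D)/v².
√(D² + v²x²) = √(0.113² + 0.0704² × 16.9²) = 1.195; v² = 0.00495616.
t = (1.195 − 0.113)/0.00495616 = 218 days (vs. the pure-advection estimate x/v = 240 d).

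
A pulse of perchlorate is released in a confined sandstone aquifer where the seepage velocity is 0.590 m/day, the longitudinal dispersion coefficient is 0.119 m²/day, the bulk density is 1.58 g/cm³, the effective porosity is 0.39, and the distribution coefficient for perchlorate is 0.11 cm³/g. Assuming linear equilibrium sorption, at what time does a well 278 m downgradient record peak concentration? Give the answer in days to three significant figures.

681 days

Retardation factor R = 1 + ρ_b·K_d/n = 1 + 1.58 × 0.11/0.39 = 1.446.
Sorption retards both mechanisms: v_R = v/R = 0.4080 m/day, D_R = D/R = 0.08230 m²/day.
Peak time from v_R²t² + 2D_R t − x² = 0: t = (√(D_R² + v_R²x²) − D_R)/v_R².
√(D_R² + v_R²x²) = √(0.08230² + 0.4080² × 278²) = 113.4; v_R² = 0.1665.
t = (113.4 − 0.08230)/0.1665 = 681 days.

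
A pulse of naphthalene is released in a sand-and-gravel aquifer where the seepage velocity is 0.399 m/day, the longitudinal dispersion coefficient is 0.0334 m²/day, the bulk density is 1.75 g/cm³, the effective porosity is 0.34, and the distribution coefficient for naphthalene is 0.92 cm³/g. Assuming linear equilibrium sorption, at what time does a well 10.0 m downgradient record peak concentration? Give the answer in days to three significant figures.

Retardation factor R = 1 + ρ_b·K_d/n = 1 + 1.75 × 0.92/0.34 = 5.735.
Sorption retards both mechanisms: v_R = v/R = 0.06957 m/day, D_R = D/R = 0.005824 m²/day.
Peak time from v_R²t² + 2D_R t − x² = 0: t = (√(D_R² + v_R²x²) − D_R)/v_R².
√(D_R² + v_R²x²) = √(0.005824² + 0.06957² × 10.0²) = 0.6957; v_R² = 0.004840.
t = (0.6957 − 0.005824)/0.004840 = 143 days.

143 days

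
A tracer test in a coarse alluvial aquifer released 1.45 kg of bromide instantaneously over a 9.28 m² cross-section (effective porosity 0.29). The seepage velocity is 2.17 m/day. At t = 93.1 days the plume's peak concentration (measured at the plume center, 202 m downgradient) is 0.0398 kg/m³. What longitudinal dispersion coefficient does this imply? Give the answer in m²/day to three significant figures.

0.157 m²/day

At the plume center C_max = M/(n_e·A·√(4πDt)), so D = M²/(4πt·(n_e·A·C_max)²).
n_e·A·C_max = 0.29 × 9.28 × 0.0398 = 0.1071 kg/m.
D = 1.45²/(4π × 93.1 × 0.1071²) = 0.157 m²/day.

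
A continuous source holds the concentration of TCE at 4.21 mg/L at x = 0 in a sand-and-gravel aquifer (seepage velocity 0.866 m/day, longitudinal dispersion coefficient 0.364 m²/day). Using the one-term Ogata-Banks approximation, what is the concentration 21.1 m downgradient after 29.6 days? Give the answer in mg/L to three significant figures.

For a continuous step input, C/C₀ ≈ ½·erfc((x−vt)/(2√(Dt))).
vt = 0.866 × 29.6 = 25.6336 m and 2√(Dt) = 2√(0.364 × 29.6) = 6.565 m.
Argument (x−vt)/(2√(Dt)) = (21.1 − 25.6336)/6.565 = -0.6906; ½·erfc(-0.6906) = 0.8356.
C = 4.21 × 0.8356 = 3.52 mg/L.

3.52 mg/L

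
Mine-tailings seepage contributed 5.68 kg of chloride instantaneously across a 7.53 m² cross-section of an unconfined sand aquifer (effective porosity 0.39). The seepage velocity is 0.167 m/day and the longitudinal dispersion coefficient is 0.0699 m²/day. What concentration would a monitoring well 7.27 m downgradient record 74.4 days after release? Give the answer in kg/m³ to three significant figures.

0.0667 kg/m³

For an instantaneous plane source, C(x,t) = M/(n_e·A·√(4πDt)) · exp(−(x−vt)²/(4Dt)), with n_e·A the pore (flow) area.
Plume center vt = 0.167 × 74.4 = 12.4248 m, so the well at 7.27 m is 5.1548 m upgradient of the peak.
√(4πDt) = 8.084 m, giving peak height M/(n_e·A·√(4πDt)) = 5.68/(0.39 × 7.53 × 8.084) = 0.2393 kg/m³.
(x−vt)²/(4Dt) = (-5.1548)²/(4 × 0.0699 × 74.4) = 1.277; exp(−1.277) = 0.2789.
C = 0.2393 × 0.2789 = 0.0667 kg/m³.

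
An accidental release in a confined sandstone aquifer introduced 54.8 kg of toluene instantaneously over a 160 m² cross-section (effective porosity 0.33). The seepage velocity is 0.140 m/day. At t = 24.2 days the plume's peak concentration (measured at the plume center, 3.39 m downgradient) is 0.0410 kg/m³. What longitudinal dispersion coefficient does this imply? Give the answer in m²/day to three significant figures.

At the plume center C_max = M/(n_e·A·√(4πDt)), so D = M²/(4πt·(n_e·A·C_max)²).
n_e·A·C_max = 0.33 × 160 × 0.0410 = 2.165 kg/m.
D = 54.8²/(4π × 24.2 × 2.165²) = 2.11 m²/day.

2.11 m²/day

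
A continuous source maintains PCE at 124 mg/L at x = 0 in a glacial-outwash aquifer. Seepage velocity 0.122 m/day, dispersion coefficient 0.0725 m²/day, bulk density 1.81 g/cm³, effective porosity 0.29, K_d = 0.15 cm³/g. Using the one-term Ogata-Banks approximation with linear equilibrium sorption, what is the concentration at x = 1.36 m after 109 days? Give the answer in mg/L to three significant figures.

Retardation factor R = 1 + ρ_b·K_d/n = 1 + 1.81 × 0.15/0.29 = 1.936.
Sorption retards both mechanisms: v_R = v/R = 0.06302 m/day, D_R = D/R = 0.03745 m²/day.
v_R·t = 0.06302 × 109 = 6.86918 m; 2√(D_R t) = 4.041 m; argument = (1.36 − 6.86918)/4.041 = -1.363.
C = C₀ × ½·erfc(-1.363) = 124 × 0.9730 = 121 mg/L.

121 mg/L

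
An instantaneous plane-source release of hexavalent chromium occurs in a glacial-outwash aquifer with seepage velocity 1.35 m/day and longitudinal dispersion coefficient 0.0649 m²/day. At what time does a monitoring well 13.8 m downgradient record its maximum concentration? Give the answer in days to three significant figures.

10.2 days

For the 1D instantaneous-source solution, setting ∂C/∂t = 0 at fixed x gives v²t² + 2Dt − x² = 0, so t = (√(D² + v²x²) − D)/v².
√(D² + v²x²) = √(0.0649² + 1.35² × 13.8²) = 18.63; v² = 1.8225.
t = (18.63 − 0.0649)/1.8225 = 10.2 days (vs. the pure-advection estimate x/v = 10.2 d).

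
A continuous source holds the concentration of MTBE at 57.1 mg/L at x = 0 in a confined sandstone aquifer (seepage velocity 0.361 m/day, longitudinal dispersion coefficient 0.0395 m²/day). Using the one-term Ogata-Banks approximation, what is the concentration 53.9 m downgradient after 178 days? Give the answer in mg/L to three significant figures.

56.9 mg/L

For a continuous step input, C/C₀ ≈ ½·erfc((x−vt)/(2√(Dt))).
vt = 0.361 × 178 = 64.258 m and 2√(Dt) = 2√(0.0395 × 178) = 5.303 m.
Argument (x−vt)/(2√(Dt)) = (53.9 − 64.258)/5.303 = -1.953; ½·erfc(-1.953) = 0.9971.
C = 57.1 × 0.9971 = 56.9 mg/L.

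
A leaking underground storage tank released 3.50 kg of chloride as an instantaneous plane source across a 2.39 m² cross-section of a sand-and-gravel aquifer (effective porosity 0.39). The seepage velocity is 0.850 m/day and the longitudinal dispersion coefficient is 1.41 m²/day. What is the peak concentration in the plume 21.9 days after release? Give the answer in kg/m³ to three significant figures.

0.191 kg/m³

The peak of an instantaneous 1D plume sits at x = vt; there the Gaussian factor is 1 and C_max = M/(n_e·A·√(4πDt)), where n_e·A is the pore area the mass is dissolved in.
√(4πDt) = √(4π × 1.41 × 21.9) = 19.70 m, so C_max = 3.50/(0.39 × 2.39 × 19.70) = 0.191 kg/m³.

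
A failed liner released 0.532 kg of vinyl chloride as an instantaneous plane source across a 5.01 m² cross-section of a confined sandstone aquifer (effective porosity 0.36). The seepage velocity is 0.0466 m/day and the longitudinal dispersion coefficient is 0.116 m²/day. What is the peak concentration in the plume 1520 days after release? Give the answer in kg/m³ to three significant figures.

0.00627 kg/m³

The peak of an instantaneous 1D plume sits at x = vt; there the Gaussian factor is 1 and C_max = M/(n_e·A·√(4πDt)), where n_e·A is the pore area the mass is dissolved in.
√(4πDt) = √(4π × 0.116 × 1520) = 47.07 m, so C_max = 0.532/(0.36 × 5.01 × 47.07) = 0.00627 kg/m³.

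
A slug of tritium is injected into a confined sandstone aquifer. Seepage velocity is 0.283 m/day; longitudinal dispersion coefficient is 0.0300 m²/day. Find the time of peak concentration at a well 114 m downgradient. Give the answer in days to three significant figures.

402 days

For the 1D instantaneous-source solution, setting ∂C/∂t = 0 at fixed x gives v²t² + 2Dt − x² = 0, so t = (√(D² + v²x²) − D)/v².
√(D² + v²x²) = √(0.0300² + 0.283² × 114²) = 32.26; v² = 0.080089.
t = (32.26 − 0.0300)/0.080089 = 402 days (vs. the pure-advection estimate x/v = 403 d).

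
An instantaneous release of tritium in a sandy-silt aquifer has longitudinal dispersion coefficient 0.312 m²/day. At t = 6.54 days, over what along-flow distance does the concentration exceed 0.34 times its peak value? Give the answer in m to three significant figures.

The plume is Gaussian with σ = √(2Dt) = √(2 × 0.312 × 6.54) = 2.020 m.
C/C_peak = exp(−Δx²/(2σ²)) = 0.34 ⇒ Δx = σ·√(−2 ln 0.34) = 2.020 × 1.469 = 2.967 m.
Width = 2Δx = 5.93 m.

5.93 m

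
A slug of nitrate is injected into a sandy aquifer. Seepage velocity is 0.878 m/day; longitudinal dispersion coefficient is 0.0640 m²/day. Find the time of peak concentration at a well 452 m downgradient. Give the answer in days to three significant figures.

515 days

For the 1D instantaneous-source solution, setting ∂C/∂t = 0 at fixed x gives v²t² + 2Dt − x² = 0, so t = (√(D² + v²x²) − D)/v².
√(D² + v²x²) = √(0.0640² + 0.878² × 452²) = 396.9; v² = 0.770884.
t = (396.9 − 0.0640)/0.770884 = 515 days (vs. the pure-advection estimate x/v = 515 d).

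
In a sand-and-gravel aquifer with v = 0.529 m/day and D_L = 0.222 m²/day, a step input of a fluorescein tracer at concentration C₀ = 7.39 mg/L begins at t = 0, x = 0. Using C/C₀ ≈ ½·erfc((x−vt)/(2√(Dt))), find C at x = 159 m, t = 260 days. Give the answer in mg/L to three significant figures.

For a continuous step input, C/C₀ ≈ ½·erfc((x−vt)/(2√(Dt))).
vt = 0.529 × 260 = 137.54 m and 2√(Dt) = 2√(0.222 × 260) = 15.19 m.
Argument (x−vt)/(2√(Dt)) = (159 − 137.54)/15.19 = 1.413; ½·erfc(1.413) = 0.02284.
C = 7.39 × 0.02284 = 0.169 mg/L.

0.169 mg/L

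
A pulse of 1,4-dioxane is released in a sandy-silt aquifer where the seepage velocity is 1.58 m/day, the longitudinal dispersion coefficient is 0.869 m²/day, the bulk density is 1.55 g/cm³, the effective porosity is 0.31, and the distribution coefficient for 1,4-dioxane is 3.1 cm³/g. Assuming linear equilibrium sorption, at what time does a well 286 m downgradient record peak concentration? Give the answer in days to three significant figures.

Retardation factor R = 1 + ρ_b·K_d/n = 1 + 1.55 × 3.1/0.31 = 16.50.
Sorption retards both mechanisms: v_R = v/R = 0.09576 m/day, D_R = D/R = 0.05267 m²/day.
Peak time from v_R²t² + 2D_R t − x² = 0: t = (√(D_R² + v_R²x²) − D_R)/v_R².
√(D_R² + v_R²x²) = √(0.05267² + 0.09576² × 286²) = 27.39; v_R² = 0.009170.
t = (27.39 − 0.05267)/0.009170 = 2980 days.

2980 days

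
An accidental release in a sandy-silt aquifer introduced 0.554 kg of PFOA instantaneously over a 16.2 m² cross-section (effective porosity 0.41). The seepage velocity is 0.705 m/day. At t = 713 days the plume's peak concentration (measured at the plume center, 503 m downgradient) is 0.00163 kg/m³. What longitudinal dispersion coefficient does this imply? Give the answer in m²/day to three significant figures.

At the plume center C_max = M/(n_e·A·√(4πDt)), so D = M²/(4πt·(n_e·A·C_max)²).
n_e·A·C_max = 0.41 × 16.2 × 0.00163 = 0.01083 kg/m.
D = 0.554²/(4π × 713 × 0.01083²) = 0.292 m²/day.

0.292 m²/day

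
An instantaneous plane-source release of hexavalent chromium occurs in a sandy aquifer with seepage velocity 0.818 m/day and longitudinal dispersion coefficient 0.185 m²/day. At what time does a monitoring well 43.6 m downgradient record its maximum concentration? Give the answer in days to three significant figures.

For the 1D instantaneous-source solution, setting ∂C/∂t = 0 at fixed x gives v²t² + 2Dt − x² = 0, so t = (√(D² + v²x²) − D)/v².
√(D² + v²x²) = √(0.185² + 0.818² × 43.6²) = 35.67; v² = 0.669124.
t = (35.67 − 0.185)/0.669124 = 53.0 days (vs. the pure-advection estimate x/v = 53.3 d).

53.0 days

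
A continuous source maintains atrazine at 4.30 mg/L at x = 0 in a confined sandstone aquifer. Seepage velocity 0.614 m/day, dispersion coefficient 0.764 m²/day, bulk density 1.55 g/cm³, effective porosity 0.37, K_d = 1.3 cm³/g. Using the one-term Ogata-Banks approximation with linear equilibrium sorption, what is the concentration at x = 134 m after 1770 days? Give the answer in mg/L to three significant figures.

Retardation factor R = 1 + ρ_b·K_d/n = 1 + 1.55 × 1.3/0.37 = 6.446.
Sorption retards both mechanisms: v_R = v/R = 0.09525 m/day, D_R = D/R = 0.1185 m²/day.
v_R·t = 0.09525 × 1770 = 168.5925 m; 2√(D_R t) = 28.97 m; argument = (134 − 168.5925)/28.97 = -1.194.
C = C₀ × ½·erfc(-1.194) = 4.30 × 0.9543 = 4.10 mg/L.

4.10 mg/L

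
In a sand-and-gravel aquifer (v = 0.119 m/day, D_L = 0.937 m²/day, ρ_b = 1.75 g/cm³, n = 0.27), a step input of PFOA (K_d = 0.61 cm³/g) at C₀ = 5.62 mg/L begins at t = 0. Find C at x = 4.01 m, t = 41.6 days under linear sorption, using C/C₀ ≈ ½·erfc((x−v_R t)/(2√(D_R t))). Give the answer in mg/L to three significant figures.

1.26 mg/L

Retardation factor R = 1 + ρ_b·K_d/n = 1 + 1.75 × 0.61/0.27 = 4.954.
Sorption retards both mechanisms: v_R = v/R = 0.02402 m/day, D_R = D/R = 0.1891 m²/day.
v_R·t = 0.02402 × 41.6 = 0.999232 m; 2√(D_R t) = 5.609 m; argument = (4.01 − 0.999232)/5.609 = 0.5368.
C = C₀ × ½·erfc(0.5368) = 5.62 × 0.2239 = 1.26 mg/L.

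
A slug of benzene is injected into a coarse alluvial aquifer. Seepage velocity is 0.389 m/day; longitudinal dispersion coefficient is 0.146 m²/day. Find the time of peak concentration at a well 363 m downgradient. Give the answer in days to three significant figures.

For the 1D instantaneous-source solution, setting ∂C/∂t = 0 at fixed x gives v²t² + 2Dt − x² = 0, so t = (√(D² + v²x²) − D)/v².
√(D² + v²x²) = √(0.146² + 0.389² × 363²) = 141.2; v² = 0.151321.
t = (141.2 − 0.146)/0.151321 = 932 days (vs. the pure-advection estimate x/v = 933 d).

932 days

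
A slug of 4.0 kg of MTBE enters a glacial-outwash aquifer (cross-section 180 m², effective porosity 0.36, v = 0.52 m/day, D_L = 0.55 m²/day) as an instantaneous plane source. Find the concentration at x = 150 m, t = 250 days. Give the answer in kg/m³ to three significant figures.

For an instantaneous plane source, C(x,t) = M/(n_e·A·√(4πDt)) · exp(−(x−vt)²/(4Dt)), with n_e·A the pore (flow) area.
Plume center vt = 0.52 × 250 = 130 m, so the well at 150 m is 20 m downgradient of the peak.
√(4πDt) = 41.57 m, giving peak height M/(n_e·A·√(4πDt)) = 4.0/(0.36 × 180 × 41.57) = 0.001485 kg/m³.
(x−vt)²/(4Dt) = (20)²/(4 × 0.55 × 250) = 0.7273; exp(−0.7273) = 0.4832.
C = 0.001485 × 0.4832 = 0.000718 kg/m³.

0.000718 kg/m³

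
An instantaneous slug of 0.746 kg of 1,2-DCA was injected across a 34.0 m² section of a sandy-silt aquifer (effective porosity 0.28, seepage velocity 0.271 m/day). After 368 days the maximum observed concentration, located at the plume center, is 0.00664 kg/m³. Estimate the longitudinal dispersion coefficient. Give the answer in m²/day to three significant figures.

0.0301 m²/day

At the plume center C_max = M/(n_e·A·√(4πDt)), so D = M²/(4πt·(n_e·A·C_max)²).
n_e·A·C_max = 0.28 × 34.0 × 0.00664 = 0.06321 kg/m.
D = 0.746²/(4π × 368 × 0.06321²) = 0.0301 m²/day.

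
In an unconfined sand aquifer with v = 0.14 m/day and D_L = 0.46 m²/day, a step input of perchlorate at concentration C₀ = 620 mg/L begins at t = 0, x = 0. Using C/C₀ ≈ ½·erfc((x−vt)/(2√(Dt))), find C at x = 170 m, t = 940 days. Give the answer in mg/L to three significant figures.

For a continuous step input, C/C₀ ≈ ½·erfc((x−vt)/(2√(Dt))).
vt = 0.14 × 940 = 131.6 m and 2√(Dt) = 2√(0.46 × 940) = 41.59 m.
Argument (x−vt)/(2√(Dt)) = (170 − 131.6)/41.59 = 0.9233; ½·erfc(0.9233) = 0.09582.
C = 620 × 0.09582 = 59.4 mg/L.

59.4 mg/L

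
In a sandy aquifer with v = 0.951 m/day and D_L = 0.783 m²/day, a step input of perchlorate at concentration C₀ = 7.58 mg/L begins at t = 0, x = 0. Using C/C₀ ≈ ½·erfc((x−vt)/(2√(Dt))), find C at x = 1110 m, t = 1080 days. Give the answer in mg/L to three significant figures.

For a continuous step input, C/C₀ ≈ ½·erfc((x−vt)/(2√(Dt))).
vt = 0.951 × 1080 = 1027.08 m and 2√(Dt) = 2√(0.783 × 1080) = 58.16 m.
Argument (x−vt)/(2√(Dt)) = (1110 − 1027.08)/58.16 = 1.426; ½·erfc(1.426) = 0.02187.
C = 7.58 × 0.02187 = 0.166 mg/L.

0.166 mg/L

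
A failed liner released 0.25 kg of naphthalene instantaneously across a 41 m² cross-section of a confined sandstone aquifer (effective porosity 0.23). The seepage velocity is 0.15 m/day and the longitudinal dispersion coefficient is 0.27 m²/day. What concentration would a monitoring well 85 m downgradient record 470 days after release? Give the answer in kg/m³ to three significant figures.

0.000439 kg/m³

For an instantaneous plane source, C(x,t) = M/(n_e·A·√(4πDt)) · exp(−(x−vt)²/(4Dt)), with n_e·A the pore (flow) area.
Plume center vt = 0.15 × 470 = 70.5 m, so the well at 85 m is 14.5 m downgradient of the peak.
√(4πDt) = 39.93 m, giving peak height M/(n_e·A·√(4πDt)) = 0.25/(0.23 × 41 × 39.93) = 0.0006639 kg/m³.
(x−vt)²/(4Dt) = (14.5)²/(4 × 0.27 × 470) = 0.4142; exp(−0.4142) = 0.6609.
C = 0.0006639 × 0.6609 = 0.000439 kg/m³.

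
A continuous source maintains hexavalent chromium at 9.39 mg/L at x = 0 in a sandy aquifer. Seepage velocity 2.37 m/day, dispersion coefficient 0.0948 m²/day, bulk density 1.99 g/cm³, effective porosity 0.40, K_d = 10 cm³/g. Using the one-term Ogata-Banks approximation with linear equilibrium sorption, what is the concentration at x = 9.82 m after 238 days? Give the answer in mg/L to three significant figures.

Retardation factor R = 1 + ρ_b·K_d/n = 1 + 1.99 × 10/0.40 = 50.75.
Sorption retards both mechanisms: v_R = v/R = 0.04670 m/day, D_R = D/R = 0.001868 m²/day.
v_R·t = 0.04670 × 238 = 11.1146 m; 2√(D_R t) = 1.334 m; argument = (9.82 − 11.1146)/1.334 = -0.9705.
C = C₀ × ½·erfc(-0.9705) = 9.39 × 0.9150 = 8.59 mg/L.

8.59 mg/L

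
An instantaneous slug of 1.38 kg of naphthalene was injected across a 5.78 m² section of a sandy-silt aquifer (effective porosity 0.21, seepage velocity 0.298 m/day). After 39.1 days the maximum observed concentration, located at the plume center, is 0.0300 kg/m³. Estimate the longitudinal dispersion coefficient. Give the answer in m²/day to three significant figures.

At the plume center C_max = M/(n_e·A·√(4πDt)), so D = M²/(4πt·(n_e·A·C_max)²).
n_e·A·C_max = 0.21 × 5.78 × 0.0300 = 0.03641 kg/m.
D = 1.38²/(4π × 39.1 × 0.03641²) = 2.92 m²/day.

2.92 m²/day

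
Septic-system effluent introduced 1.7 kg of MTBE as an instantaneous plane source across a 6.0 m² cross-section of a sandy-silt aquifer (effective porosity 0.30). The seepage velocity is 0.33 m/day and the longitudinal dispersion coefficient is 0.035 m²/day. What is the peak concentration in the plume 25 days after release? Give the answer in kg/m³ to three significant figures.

The peak of an instantaneous 1D plume sits at x = vt; there the Gaussian factor is 1 and C_max = M/(n_e·A·√(4πDt)), where n_e·A is the pore area the mass is dissolved in.
√(4πDt) = √(4π × 0.035 × 25) = 3.316 m, so C_max = 1.7/(0.30 × 6.0 × 3.316) = 0.285 kg/m³.

0.285 kg/m³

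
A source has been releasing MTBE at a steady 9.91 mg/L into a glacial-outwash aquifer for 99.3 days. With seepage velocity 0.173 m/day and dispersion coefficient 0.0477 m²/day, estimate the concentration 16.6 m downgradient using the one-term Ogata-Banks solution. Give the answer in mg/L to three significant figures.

For a continuous step input, C/C₀ ≈ ½·erfc((x−vt)/(2√(Dt))).
vt = 0.173 × 99.3 = 17.1789 m and 2√(Dt) = 2√(0.0477 × 99.3) = 4.353 m.
Argument (x−vt)/(2√(Dt)) = (16.6 − 17.1789)/4.353 = -0.1330; ½·erfc(-0.1330) = 0.5746.
C = 9.91 × 0.5746 = 5.69 mg/L.

5.69 mg/L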